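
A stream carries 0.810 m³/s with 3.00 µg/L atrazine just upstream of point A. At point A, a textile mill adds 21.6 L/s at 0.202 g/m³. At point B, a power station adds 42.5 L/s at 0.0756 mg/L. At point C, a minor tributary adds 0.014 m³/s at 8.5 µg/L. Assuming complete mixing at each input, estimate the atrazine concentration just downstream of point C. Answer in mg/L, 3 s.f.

3.00 µg/L = 0.003 mg/L.
21.6 L/s = 0.0216 m³/s.
After input A: C = (0.81·0.003 + 0.0216·0.202) / 0.8316 = 0.008169 mg/L.
42.5 L/s = 0.0425 m³/s.
After input B: C = (0.8316·0.008169 + 0.0425·0.0756) / 0.8741 = 0.01145 mg/L.
8.5 µg/L = 0.0085 mg/L.
After input C: C = (0.8741·0.01145 + 0.014·0.0085) / 0.8881 = 0.0114 mg/L.

0.0114 mg/L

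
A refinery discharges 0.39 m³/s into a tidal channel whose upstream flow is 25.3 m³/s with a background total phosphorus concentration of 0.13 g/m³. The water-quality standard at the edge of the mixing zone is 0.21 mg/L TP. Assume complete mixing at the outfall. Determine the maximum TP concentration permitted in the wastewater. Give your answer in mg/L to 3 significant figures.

5.40 mg/L

Mass balance: 0.21·25.69 = 0.39·Cₑ + 25.3·0.13.
Cₑ = (5.395 − 3.289) / 0.39 = 5.4 mg/L.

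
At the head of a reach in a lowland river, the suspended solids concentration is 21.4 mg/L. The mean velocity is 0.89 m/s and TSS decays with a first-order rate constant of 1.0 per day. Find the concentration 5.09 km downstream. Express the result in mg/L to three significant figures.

Travel time t = 5.09 km / 0.89 m/s = 5090/0.89 = 5719 s = 0.06619 d.
First-order decay: C = 21.4·exp(−1.0·0.06619) = 21.4·0.9359 = 20.03 mg/L.

20.0 mg/L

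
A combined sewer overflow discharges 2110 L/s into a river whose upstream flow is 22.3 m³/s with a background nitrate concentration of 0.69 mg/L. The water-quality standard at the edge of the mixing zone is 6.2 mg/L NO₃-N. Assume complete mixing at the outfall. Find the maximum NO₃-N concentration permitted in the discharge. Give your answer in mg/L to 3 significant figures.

64.4 mg/L

2110 L/s = 2.11 m³/s.
Mass balance: 6.2·24.41 = 2.11·Cₑ + 22.3·0.69.
Cₑ = (151.3 − 15.39) / 2.11 = 64.43 mg/L.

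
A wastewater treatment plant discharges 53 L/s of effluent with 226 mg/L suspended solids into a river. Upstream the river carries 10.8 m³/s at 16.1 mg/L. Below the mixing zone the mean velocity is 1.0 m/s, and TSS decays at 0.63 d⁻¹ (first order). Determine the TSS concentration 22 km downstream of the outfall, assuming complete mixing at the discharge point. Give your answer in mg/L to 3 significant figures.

14.6 mg/L

53 L/s = 0.053 m³/s.
After complete mixing, C₀ = (0.053·226 + 10.8·16.1) / 10.85 = 17.13 mg/L.
Travel time t = 2.2e+04 m / 1.0 m/s = 2.2e+04 s = 0.2546 d.
C = 17.13·exp(−0.63·0.2546) = 17.13·0.8518 = 14.59 mg/L.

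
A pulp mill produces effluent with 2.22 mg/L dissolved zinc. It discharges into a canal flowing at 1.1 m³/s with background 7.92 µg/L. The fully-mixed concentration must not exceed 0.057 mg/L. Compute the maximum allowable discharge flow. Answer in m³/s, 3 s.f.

7.92 µg/L = 0.00792 mg/L.
Mass balance at complete mixing: C_std·(Q_w + Q_r) = Q_w·C_e + Q_r·C_b.
Rearranging, Q_w = Q_r·(C_std − C_b)/(C_e − C_std) = 1.1·(0.057 − 0.00792) / (2.22 − 0.057) = 0.02496 m³/s.

0.0250 m³/s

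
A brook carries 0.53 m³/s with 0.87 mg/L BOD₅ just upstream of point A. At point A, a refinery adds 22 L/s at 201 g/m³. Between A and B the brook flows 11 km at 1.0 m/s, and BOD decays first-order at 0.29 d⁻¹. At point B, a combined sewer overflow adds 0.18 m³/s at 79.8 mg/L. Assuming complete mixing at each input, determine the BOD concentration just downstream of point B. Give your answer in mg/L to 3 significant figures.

26.1 mg/L

22 L/s = 0.022 m³/s.
After input A: C = (0.53·0.87 + 0.022·201) / 0.552 = 8.846 mg/L.
Over the 11 km reach to input B (t = 1.1e+04 s = 0.1273 d), decay gives C = 8.846·exp(−0.29·0.1273) = 8.526 mg/L.
After input B: C = (0.552·8.526 + 0.18·79.8) / 0.732 = 26.05 mg/L.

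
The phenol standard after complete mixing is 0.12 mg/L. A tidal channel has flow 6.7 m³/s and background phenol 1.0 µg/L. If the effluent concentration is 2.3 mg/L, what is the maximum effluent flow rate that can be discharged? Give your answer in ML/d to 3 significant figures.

31.6 ML/d

1.0 µg/L = 0.001 mg/L.
Mass balance at complete mixing: C_std·(Q_w + Q_r) = Q_w·C_e + Q_r·C_b.
Rearranging, Q_w = Q_r·(C_std − C_b)/(C_e − C_std) = 6.7·(0.12 − 0.001) / (2.3 − 0.12) = 0.3657 m³/s.
= 31.6 ML/d.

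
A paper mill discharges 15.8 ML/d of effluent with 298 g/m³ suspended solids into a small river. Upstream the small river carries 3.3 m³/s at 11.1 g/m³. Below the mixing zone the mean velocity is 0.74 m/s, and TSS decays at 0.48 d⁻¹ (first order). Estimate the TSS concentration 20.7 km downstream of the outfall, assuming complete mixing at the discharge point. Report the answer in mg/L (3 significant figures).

22.4 mg/L

15.8 ML/d = 0.1829 m³/s.
After complete mixing, C₀ = (0.1829·298 + 3.3·11.1) / 3.483 = 26.16 mg/L.
Travel time t = 2.07e+04 m / 0.74 m/s = 2.797e+04 s = 0.3238 d.
C = 26.16·exp(−0.48·0.3238) = 26.16·0.8561 = 22.4 mg/L.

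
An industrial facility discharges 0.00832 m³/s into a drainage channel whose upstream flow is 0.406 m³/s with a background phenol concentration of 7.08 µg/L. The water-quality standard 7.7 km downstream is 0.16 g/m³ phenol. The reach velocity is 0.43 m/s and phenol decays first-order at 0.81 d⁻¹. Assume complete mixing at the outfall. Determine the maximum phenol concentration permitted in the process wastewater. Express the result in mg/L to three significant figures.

9.08 mg/L

7.08 µg/L = 0.00708 mg/L.
Travel time to the compliance point: t = 7700/0.43 = 1.791e+04 s = 0.2073 d; decay factor exp(−0.81·0.2073) = 0.8455.
So the concentration just after mixing may be at most 0.16/0.8455 = 0.1892 mg/L.
Mass balance: 0.1892·0.4143 = 0.00832·Cₑ + 0.406·0.00708.
Cₑ = (0.07841 − 0.002874) / 0.00832 = 9.079 mg/L.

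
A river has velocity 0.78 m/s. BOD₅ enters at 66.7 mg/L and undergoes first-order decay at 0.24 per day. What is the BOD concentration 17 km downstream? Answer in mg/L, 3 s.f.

62.8 mg/L

Travel time t = 17 km / 0.78 m/s = 1.7e+04/0.78 = 2.179e+04 s = 0.2523 d.
First-order decay: C = 66.7·exp(−0.24·0.2523) = 66.7·0.9413 = 62.78 mg/L.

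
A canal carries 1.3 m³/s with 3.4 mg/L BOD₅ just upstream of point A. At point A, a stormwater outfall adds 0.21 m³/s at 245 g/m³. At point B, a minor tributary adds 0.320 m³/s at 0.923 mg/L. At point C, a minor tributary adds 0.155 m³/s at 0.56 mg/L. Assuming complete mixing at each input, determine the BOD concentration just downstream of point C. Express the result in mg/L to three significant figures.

28.3 mg/L

After input A: C = (1.3·3.4 + 0.21·245) / 1.51 = 37 mg/L.
After input B: C = (1.51·37 + 0.32·0.923) / 1.83 = 30.69 mg/L.
After input C: C = (1.83·30.69 + 0.155·0.56) / 1.985 = 28.34 mg/L.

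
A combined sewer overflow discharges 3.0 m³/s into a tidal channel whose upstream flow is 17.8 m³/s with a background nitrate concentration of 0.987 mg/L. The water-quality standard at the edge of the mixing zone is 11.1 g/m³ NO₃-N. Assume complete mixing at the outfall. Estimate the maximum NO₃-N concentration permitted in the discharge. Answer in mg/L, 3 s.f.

71.1 mg/L

Mass balance: 11.1·20.8 = 3·Cₑ + 17.8·0.987.
Cₑ = (230.9 − 17.57) / 3 = 71.1 mg/L.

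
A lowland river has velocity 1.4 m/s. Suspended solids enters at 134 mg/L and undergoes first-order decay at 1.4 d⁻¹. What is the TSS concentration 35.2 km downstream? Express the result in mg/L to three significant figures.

Travel time t = 35.2 km / 1.4 m/s = 3.52e+04/1.4 = 2.514e+04 s = 0.291 d.
First-order decay: C = 134·exp(−1.4·0.291) = 134·0.6654 = 89.16 mg/L.

89.2 mg/L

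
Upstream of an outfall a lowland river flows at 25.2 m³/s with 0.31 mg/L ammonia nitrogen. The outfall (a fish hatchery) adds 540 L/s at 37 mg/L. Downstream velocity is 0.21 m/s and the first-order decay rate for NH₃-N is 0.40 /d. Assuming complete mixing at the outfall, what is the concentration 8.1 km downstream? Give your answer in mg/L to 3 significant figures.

0.903 mg/L

540 L/s = 0.54 m³/s.
After complete mixing, C₀ = (0.54·37 + 25.2·0.31) / 25.74 = 1.08 mg/L.
Travel time t = 8100 m / 0.21 m/s = 3.857e+04 s = 0.4464 d.
C = 1.08·exp(−0.40·0.4464) = 1.08·0.8365 = 0.9031 mg/L.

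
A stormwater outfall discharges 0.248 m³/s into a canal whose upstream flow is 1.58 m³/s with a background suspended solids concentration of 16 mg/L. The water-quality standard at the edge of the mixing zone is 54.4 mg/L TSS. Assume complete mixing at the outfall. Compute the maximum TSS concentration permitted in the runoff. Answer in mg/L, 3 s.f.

299 mg/L

Mass balance: 54.4·1.828 = 0.248·Cₑ + 1.58·16.
Cₑ = (99.44 − 25.28) / 0.248 = 299 mg/L.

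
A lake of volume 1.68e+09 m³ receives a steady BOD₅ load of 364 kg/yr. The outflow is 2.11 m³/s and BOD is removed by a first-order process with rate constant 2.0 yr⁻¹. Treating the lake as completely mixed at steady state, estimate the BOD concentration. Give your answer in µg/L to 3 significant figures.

Outflow Q = 2.11 m³/s × 3.156e+07 s/yr = 6.659e+07 m³/yr.
Steady-state CSTR mass balance: W = Q·C + k·V·C, so C = W/(Q + kV).
Q + kV = 6.659e+07 + 2.0·1.68e+09 = 3.427e+09 m³/yr.
C = 364/3.427e+09 = 1.062e-07 kg/m³ = 0.0001062 mg/L = 0.1062 µg/L.

0.106 µg/L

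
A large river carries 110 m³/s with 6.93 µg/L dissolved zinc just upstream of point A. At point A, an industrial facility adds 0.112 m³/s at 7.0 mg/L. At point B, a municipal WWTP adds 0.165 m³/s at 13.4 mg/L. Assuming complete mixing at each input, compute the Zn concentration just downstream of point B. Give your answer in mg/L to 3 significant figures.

0.0341 mg/L

6.93 µg/L = 0.00693 mg/L.
After input A: C = (110·0.00693 + 0.112·7) / 110.1 = 0.01404 mg/L.
After input B: C = (110.1·0.01404 + 0.165·13.4) / 110.3 = 0.03407 mg/L.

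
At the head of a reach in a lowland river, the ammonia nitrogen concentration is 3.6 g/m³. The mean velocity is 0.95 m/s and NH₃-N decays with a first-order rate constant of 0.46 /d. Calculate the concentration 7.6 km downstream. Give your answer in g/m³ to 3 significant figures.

Travel time t = 7.6 km / 0.95 m/s = 7600/0.95 = 8000 s = 0.09259 d.
First-order decay: C = 3.6·exp(−0.46·0.09259) = 3.6·0.9583 = 3.45 g/m³.

3.45 g/m³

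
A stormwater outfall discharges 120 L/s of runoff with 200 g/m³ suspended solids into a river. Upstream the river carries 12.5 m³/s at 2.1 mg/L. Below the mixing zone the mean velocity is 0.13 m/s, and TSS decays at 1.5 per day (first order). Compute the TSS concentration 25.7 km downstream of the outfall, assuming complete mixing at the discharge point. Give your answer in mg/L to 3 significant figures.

120 L/s = 0.12 m³/s.
After complete mixing, C₀ = (0.12·200 + 12.5·2.1) / 12.62 = 3.982 mg/L.
Travel time t = 2.57e+04 m / 0.13 m/s = 1.977e+05 s = 2.288 d.
C = 3.982·exp(−1.5·2.288) = 3.982·0.03232 = 0.1287 mg/L.

0.129 mg/L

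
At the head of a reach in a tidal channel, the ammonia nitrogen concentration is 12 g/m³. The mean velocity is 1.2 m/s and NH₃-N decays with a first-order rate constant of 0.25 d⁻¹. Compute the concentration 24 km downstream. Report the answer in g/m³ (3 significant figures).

11.3 g/m³

Travel time t = 24 km / 1.2 m/s = 2.4e+04/1.2 = 2e+04 s = 0.2315 d.
First-order decay: C = 12·exp(−0.25·0.2315) = 12·0.9438 = 11.33 g/m³.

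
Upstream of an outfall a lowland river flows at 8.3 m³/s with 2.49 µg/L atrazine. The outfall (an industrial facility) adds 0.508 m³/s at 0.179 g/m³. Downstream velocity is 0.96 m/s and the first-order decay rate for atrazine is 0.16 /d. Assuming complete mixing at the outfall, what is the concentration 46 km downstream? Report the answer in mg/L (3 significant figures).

0.0116 mg/L

2.49 µg/L = 0.00249 mg/L.
After complete mixing, C₀ = (0.508·0.179 + 8.3·0.00249) / 8.808 = 0.01267 mg/L.
Travel time t = 4.6e+04 m / 0.96 m/s = 4.792e+04 s = 0.5546 d.
C = 0.01267·exp(−0.16·0.5546) = 0.01267·0.9151 = 0.01159 mg/L.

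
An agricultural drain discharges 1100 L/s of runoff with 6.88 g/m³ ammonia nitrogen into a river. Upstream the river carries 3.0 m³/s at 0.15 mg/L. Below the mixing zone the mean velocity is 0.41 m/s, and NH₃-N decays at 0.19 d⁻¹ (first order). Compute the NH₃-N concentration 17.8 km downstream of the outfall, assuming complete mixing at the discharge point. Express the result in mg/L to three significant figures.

1.78 mg/L

1100 L/s = 1.1 m³/s.
After complete mixing, C₀ = (1.1·6.88 + 3·0.15) / 4.1 = 1.956 mg/L.
Travel time t = 1.78e+04 m / 0.41 m/s = 4.341e+04 s = 0.5025 d.
C = 1.956·exp(−0.19·0.5025) = 1.956·0.9089 = 1.778 mg/L.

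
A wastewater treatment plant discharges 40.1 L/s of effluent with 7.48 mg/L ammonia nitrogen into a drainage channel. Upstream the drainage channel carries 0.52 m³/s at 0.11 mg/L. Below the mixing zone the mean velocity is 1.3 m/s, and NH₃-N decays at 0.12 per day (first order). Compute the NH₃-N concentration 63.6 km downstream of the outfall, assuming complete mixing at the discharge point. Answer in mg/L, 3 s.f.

40.1 L/s = 0.0401 m³/s.
After complete mixing, C₀ = (0.0401·7.48 + 0.52·0.11) / 0.5601 = 0.6377 mg/L.
Travel time t = 6.36e+04 m / 1.3 m/s = 4.892e+04 s = 0.5662 d.
C = 0.6377·exp(−0.12·0.5662) = 0.6377·0.9343 = 0.5958 mg/L.

0.596 mg/L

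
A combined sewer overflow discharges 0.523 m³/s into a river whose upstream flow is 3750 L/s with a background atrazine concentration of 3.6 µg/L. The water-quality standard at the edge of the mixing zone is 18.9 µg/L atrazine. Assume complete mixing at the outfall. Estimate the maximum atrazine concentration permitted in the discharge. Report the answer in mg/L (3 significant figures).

0.129 mg/L

3750 L/s = 3.75 m³/s.
3.6 µg/L = 0.0036 mg/L.
18.9 µg/L = 0.0189 mg/L.
Mass balance: 0.0189·4.273 = 0.523·Cₑ + 3.75·0.0036.
Cₑ = (0.08076 − 0.0135) / 0.523 = 0.1286 mg/L.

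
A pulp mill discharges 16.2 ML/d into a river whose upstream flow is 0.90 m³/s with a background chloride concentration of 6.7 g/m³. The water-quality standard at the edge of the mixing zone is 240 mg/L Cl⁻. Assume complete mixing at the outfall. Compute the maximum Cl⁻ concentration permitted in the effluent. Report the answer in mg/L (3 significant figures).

1360 mg/L

16.2 ML/d = 0.1875 m³/s.
Mass balance: 240·1.087 = 0.1875·Cₑ + 0.9·6.7.
Cₑ = (261 − 6.03) / 0.1875 = 1360 mg/L.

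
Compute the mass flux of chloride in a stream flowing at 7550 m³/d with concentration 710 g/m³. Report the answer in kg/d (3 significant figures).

5360 kg/d

7550 m³/d = 0.08738 m³/s.
Mass flux = Q·C = 0.08738 m³/s × 710 g/m³ = 62.04 g/s.
= 62.04 g/s × 86.4 = 5361 kg/d.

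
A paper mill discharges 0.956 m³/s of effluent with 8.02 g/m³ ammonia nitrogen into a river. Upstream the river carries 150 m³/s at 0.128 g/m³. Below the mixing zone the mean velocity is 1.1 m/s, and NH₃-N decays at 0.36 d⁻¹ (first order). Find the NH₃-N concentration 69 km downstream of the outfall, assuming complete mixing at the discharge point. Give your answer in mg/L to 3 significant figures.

After complete mixing, C₀ = (0.956·8.02 + 150·0.128) / 151 = 0.178 mg/L.
Travel time t = 6.9e+04 m / 1.1 m/s = 6.273e+04 s = 0.726 d.
C = 0.178·exp(−0.36·0.726) = 0.178·0.77 = 0.137 mg/L.

0.137 mg/L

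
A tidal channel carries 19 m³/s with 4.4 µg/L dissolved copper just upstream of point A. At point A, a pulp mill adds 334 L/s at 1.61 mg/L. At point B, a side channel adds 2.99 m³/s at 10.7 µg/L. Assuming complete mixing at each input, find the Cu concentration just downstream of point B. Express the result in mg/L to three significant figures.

4.4 µg/L = 0.0044 mg/L.
334 L/s = 0.334 m³/s.
After input A: C = (19·0.0044 + 0.334·1.61) / 19.33 = 0.03214 mg/L.
10.7 µg/L = 0.0107 mg/L.
After input B: C = (19.33·0.03214 + 2.99·0.0107) / 22.32 = 0.02927 mg/L.

0.0293 mg/L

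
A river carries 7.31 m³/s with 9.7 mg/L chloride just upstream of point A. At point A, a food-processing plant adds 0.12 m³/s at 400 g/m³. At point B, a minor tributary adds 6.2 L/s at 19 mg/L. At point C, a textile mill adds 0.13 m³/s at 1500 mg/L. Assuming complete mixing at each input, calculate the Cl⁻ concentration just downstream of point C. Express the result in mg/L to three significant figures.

41.5 mg/L

After input A: C = (7.31·9.7 + 0.12·400) / 7.43 = 16 mg/L.
6.2 L/s = 0.0062 m³/s.
After input B: C = (7.43·16 + 0.0062·19) / 7.436 = 16.01 mg/L.
After input C: C = (7.436·16.01 + 0.13·1500) / 7.566 = 41.5 mg/L.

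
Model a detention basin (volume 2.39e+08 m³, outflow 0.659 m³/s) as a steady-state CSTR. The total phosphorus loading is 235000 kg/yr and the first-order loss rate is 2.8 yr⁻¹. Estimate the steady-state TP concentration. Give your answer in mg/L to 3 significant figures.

Outflow Q = 0.659 m³/s × 3.156e+07 s/yr = 2.08e+07 m³/yr.
Steady-state CSTR mass balance: W = Q·C + k·V·C, so C = W/(Q + kV).
Q + kV = 2.08e+07 + 2.8·2.39e+08 = 6.9e+08 m³/yr.
C = 235000/6.9e+08 = 0.0003406 kg/m³ = 0.3406 mg/L.

0.341 mg/L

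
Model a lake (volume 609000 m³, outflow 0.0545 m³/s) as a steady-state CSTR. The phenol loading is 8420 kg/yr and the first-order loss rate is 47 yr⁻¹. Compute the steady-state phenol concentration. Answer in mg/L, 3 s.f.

0.277 mg/L

Outflow Q = 0.0545 m³/s × 3.156e+07 s/yr = 1.72e+06 m³/yr.
Steady-state CSTR mass balance: W = Q·C + k·V·C, so C = W/(Q + kV).
Q + kV = 1.72e+06 + 47·609000 = 3.034e+07 m³/yr.
C = 8420/3.034e+07 = 0.0002775 kg/m³ = 0.2775 mg/L.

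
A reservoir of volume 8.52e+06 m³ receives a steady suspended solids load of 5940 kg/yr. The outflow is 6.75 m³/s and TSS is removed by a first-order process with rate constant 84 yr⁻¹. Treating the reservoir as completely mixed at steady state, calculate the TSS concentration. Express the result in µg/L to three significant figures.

Outflow Q = 6.75 m³/s × 3.156e+07 s/yr = 2.13e+08 m³/yr.
Steady-state CSTR mass balance: W = Q·C + k·V·C, so C = W/(Q + kV).
Q + kV = 2.13e+08 + 84·8.52e+06 = 9.287e+08 m³/yr.
C = 5940/9.287e+08 = 6.396e-06 kg/m³ = 0.006396 mg/L = 6.396 µg/L.

6.40 µg/L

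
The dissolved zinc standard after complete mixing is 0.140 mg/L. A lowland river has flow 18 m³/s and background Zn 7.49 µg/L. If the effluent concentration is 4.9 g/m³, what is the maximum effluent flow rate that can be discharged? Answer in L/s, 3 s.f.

501 L/s

7.49 µg/L = 0.00749 mg/L.
Mass balance at complete mixing: C_std·(Q_w + Q_r) = Q_w·C_e + Q_r·C_b.
Rearranging, Q_w = Q_r·(C_std − C_b)/(C_e − C_std) = 18·(0.14 − 0.00749) / (4.9 − 0.14) = 0.5011 m³/s.
= 501.1 L/s.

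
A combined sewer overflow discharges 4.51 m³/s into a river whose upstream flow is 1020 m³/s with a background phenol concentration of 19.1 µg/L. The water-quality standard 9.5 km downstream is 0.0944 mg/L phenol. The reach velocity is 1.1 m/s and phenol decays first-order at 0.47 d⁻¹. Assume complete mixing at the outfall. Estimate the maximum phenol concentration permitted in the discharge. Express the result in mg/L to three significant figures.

18.2 mg/L

19.1 µg/L = 0.0191 mg/L.
Travel time to the compliance point: t = 9500/1.1 = 8636 s = 0.09996 d; decay factor exp(−0.47·0.09996) = 0.9541.
So the concentration just after mixing may be at most 0.0944/0.9541 = 0.09894 mg/L.
Mass balance: 0.09894·1025 = 4.51·Cₑ + 1020·0.0191.
Cₑ = (101.4 − 19.48) / 4.51 = 18.16 mg/L.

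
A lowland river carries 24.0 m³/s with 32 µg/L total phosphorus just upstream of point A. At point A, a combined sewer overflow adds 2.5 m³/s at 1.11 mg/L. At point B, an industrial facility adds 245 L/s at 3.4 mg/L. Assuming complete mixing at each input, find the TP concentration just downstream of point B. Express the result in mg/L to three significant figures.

0.164 mg/L

32 µg/L = 0.032 mg/L.
After input A: C = (24·0.032 + 2.5·1.11) / 26.5 = 0.1337 mg/L.
245 L/s = 0.245 m³/s.
After input B: C = (26.5·0.1337 + 0.245·3.4) / 26.75 = 0.1636 mg/L.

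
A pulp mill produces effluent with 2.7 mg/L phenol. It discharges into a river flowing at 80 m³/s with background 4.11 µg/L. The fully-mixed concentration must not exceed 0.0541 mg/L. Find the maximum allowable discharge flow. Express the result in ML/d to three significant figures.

4.11 µg/L = 0.00411 mg/L.
Mass balance at complete mixing: C_std·(Q_w + Q_r) = Q_w·C_e + Q_r·C_b.
Rearranging, Q_w = Q_r·(C_std − C_b)/(C_e − C_std) = 80·(0.0541 − 0.00411) / (2.7 − 0.0541) = 1.511 m³/s.
= 130.6 ML/d.

131 ML/d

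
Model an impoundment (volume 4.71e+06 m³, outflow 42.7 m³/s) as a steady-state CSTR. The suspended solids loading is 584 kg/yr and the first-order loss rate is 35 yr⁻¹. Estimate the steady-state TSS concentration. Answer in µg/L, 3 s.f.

Outflow Q = 42.7 m³/s × 3.156e+07 s/yr = 1.348e+09 m³/yr.
Steady-state CSTR mass balance: W = Q·C + k·V·C, so C = W/(Q + kV).
Q + kV = 1.348e+09 + 35·4.71e+06 = 1.512e+09 m³/yr.
C = 584/1.512e+09 = 3.862e-07 kg/m³ = 0.0003862 mg/L = 0.3862 µg/L.

0.386 µg/L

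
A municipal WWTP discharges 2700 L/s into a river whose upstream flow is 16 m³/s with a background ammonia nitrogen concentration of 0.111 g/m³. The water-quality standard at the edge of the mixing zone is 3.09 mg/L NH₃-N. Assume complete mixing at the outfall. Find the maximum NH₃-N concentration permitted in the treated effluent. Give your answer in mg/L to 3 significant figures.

20.7 mg/L

2700 L/s = 2.7 m³/s.
Mass balance: 3.09·18.7 = 2.7·Cₑ + 16·0.111.
Cₑ = (57.78 − 1.776) / 2.7 = 20.74 mg/L.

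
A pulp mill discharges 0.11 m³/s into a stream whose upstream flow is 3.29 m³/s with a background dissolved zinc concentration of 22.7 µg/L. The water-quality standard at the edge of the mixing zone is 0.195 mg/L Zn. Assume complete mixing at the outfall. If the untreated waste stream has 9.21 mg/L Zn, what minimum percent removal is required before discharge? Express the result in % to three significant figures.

41.9 %

22.7 µg/L = 0.0227 mg/L.
Mass balance: 0.195·3.4 = 0.11·Cₑ + 3.29·0.0227.
Cₑ = (0.663 − 0.07468) / 0.11 = 5.348 mg/L.
Required removal = 1 − 5.348/9.21 = 41.93 %.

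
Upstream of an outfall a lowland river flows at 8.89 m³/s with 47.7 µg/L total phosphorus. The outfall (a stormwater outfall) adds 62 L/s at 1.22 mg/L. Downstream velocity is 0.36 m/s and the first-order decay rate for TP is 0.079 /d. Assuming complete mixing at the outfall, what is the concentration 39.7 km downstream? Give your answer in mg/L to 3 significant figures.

0.0505 mg/L

62 L/s = 0.062 m³/s.
47.7 µg/L = 0.0477 mg/L.
After complete mixing, C₀ = (0.062·1.22 + 8.89·0.0477) / 8.952 = 0.05582 mg/L.
Travel time t = 3.97e+04 m / 0.36 m/s = 1.103e+05 s = 1.276 d.
C = 0.05582·exp(−0.079·1.276) = 0.05582·0.9041 = 0.05047 mg/L.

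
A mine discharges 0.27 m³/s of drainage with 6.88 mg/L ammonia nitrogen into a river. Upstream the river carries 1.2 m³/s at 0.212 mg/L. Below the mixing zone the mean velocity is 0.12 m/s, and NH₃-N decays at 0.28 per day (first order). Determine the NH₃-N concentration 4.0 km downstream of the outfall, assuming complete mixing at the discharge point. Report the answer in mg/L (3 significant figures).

1.29 mg/L

After complete mixing, C₀ = (0.27·6.88 + 1.2·0.212) / 1.47 = 1.437 mg/L.
Travel time t = 4000 m / 0.12 m/s = 3.333e+04 s = 0.3858 d.
C = 1.437·exp(−0.28·0.3858) = 1.437·0.8976 = 1.29 mg/L.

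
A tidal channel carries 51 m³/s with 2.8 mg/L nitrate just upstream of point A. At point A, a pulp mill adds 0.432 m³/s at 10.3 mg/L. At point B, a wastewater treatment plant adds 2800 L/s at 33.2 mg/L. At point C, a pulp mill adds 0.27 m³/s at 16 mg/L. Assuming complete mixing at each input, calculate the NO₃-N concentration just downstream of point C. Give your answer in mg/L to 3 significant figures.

After input A: C = (51·2.8 + 0.432·10.3) / 51.43 = 2.863 mg/L.
2800 L/s = 2.8 m³/s.
After input B: C = (51.43·2.863 + 2.8·33.2) / 54.23 = 4.429 mg/L.
After input C: C = (54.23·4.429 + 0.27·16) / 54.5 = 4.487 mg/L.

4.49 mg/L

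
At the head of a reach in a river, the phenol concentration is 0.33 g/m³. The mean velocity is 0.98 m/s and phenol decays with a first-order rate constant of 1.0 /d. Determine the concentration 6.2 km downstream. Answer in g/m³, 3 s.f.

Travel time t = 6.2 km / 0.98 m/s = 6200/0.98 = 6327 s = 0.07322 d.
First-order decay: C = 0.33·exp(−1.0·0.07322) = 0.33·0.9294 = 0.3067 g/m³.

0.307 g/m³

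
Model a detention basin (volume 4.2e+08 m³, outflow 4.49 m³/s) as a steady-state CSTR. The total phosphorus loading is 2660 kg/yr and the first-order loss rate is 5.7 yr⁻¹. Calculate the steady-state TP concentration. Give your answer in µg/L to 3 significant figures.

Outflow Q = 4.49 m³/s × 3.156e+07 s/yr = 1.417e+08 m³/yr.
Steady-state CSTR mass balance: W = Q·C + k·V·C, so C = W/(Q + kV).
Q + kV = 1.417e+08 + 5.7·4.2e+08 = 2.536e+09 m³/yr.
C = 2660/2.536e+09 = 1.049e-06 kg/m³ = 0.001049 mg/L = 1.049 µg/L.

1.05 µg/L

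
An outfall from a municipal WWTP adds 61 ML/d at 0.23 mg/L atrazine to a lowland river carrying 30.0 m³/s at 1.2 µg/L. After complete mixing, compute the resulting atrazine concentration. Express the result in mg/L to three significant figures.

61 ML/d = 0.706 m³/s.
1.2 µg/L = 0.0012 mg/L.
Flow-weighted mixing gives C = (0.706·0.23 + 30·0.0012) / (0.706 + 30) = 0.1984/30.71 = 0.006461 mg/L.

0.00646 mg/L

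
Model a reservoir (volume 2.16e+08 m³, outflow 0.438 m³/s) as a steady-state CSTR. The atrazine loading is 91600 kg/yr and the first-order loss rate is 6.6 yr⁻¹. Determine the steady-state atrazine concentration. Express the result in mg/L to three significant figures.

Outflow Q = 0.438 m³/s × 3.156e+07 s/yr = 1.382e+07 m³/yr.
Steady-state CSTR mass balance: W = Q·C + k·V·C, so C = W/(Q + kV).
Q + kV = 1.382e+07 + 6.6·2.16e+08 = 1.439e+09 m³/yr.
C = 91600/1.439e+09 = 6.364e-05 kg/m³ = 0.06364 mg/L.

0.0636 mg/L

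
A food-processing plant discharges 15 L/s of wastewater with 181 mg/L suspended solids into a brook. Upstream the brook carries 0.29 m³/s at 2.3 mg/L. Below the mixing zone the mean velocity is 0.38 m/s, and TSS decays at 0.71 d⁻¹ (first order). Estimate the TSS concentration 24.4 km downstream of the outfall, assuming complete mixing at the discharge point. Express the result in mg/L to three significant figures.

6.54 mg/L

15 L/s = 0.015 m³/s.
After complete mixing, C₀ = (0.015·181 + 0.29·2.3) / 0.305 = 11.09 mg/L.
Travel time t = 2.44e+04 m / 0.38 m/s = 6.421e+04 s = 0.7432 d.
C = 11.09·exp(−0.71·0.7432) = 11.09·0.59 = 6.542 mg/L.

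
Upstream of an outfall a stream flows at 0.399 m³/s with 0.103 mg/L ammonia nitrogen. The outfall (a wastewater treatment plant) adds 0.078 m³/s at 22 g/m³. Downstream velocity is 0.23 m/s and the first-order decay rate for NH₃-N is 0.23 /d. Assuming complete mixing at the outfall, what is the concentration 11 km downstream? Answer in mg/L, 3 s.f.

After complete mixing, C₀ = (0.078·22 + 0.399·0.103) / 0.477 = 3.684 mg/L.
Travel time t = 1.1e+04 m / 0.23 m/s = 4.783e+04 s = 0.5535 d.
C = 3.684·exp(−0.23·0.5535) = 3.684·0.8805 = 3.243 mg/L.

3.24 mg/L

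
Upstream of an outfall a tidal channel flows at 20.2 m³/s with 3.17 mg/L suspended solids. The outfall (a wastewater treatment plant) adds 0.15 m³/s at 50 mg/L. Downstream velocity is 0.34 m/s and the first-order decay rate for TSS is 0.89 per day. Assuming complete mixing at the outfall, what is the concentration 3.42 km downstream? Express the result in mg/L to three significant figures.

After complete mixing, C₀ = (0.15·50 + 20.2·3.17) / 20.35 = 3.515 mg/L.
Travel time t = 3420 m / 0.34 m/s = 1.006e+04 s = 0.1164 d.
C = 3.515·exp(−0.89·0.1164) = 3.515·0.9016 = 3.169 mg/L.

3.17 mg/L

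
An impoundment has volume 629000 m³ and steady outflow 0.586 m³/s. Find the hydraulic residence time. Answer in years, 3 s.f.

Q = 0.586 m³/s × 3.156e+07 s/yr = 1.849e+07 m³/yr.
Hydraulic residence time τ = V/Q = 629000/1.849e+07 = 0.03401 yr.

0.0340 yr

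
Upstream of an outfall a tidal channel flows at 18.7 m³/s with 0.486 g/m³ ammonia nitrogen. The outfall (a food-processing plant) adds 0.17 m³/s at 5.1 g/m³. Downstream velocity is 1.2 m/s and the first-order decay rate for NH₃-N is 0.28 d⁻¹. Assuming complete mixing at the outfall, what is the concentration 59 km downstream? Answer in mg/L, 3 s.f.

0.450 mg/L

After complete mixing, C₀ = (0.17·5.1 + 18.7·0.486) / 18.87 = 0.5276 mg/L.
Travel time t = 5.9e+04 m / 1.2 m/s = 4.917e+04 s = 0.5691 d.
C = 0.5276·exp(−0.28·0.5691) = 0.5276·0.8527 = 0.4499 mg/L.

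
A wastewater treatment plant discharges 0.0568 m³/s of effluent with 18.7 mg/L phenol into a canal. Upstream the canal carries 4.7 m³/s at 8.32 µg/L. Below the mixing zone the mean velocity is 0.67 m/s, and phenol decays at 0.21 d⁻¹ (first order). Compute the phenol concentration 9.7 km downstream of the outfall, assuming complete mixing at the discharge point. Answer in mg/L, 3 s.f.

0.224 mg/L

8.32 µg/L = 0.00832 mg/L.
After complete mixing, C₀ = (0.0568·18.7 + 4.7·0.00832) / 4.757 = 0.2315 mg/L.
Travel time t = 9700 m / 0.67 m/s = 1.448e+04 s = 0.1676 d.
C = 0.2315·exp(−0.21·0.1676) = 0.2315·0.9654 = 0.2235 mg/L.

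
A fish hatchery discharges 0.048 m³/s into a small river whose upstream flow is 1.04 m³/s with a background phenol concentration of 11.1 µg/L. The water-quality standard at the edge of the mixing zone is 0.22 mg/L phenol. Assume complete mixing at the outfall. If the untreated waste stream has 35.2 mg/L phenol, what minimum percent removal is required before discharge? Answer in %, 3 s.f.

11.1 µg/L = 0.0111 mg/L.
Mass balance: 0.22·1.088 = 0.048·Cₑ + 1.04·0.0111.
Cₑ = (0.2394 − 0.01154) / 0.048 = 4.746 mg/L.
Required removal = 1 − 4.746/35.2 = 86.52 %.

86.5 %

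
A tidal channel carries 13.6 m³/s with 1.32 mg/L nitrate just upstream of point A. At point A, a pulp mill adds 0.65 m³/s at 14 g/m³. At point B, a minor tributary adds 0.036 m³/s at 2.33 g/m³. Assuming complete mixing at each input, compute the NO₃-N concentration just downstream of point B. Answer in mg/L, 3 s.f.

1.90 mg/L

After input A: C = (13.6·1.32 + 0.65·14) / 14.25 = 1.898 mg/L.
After input B: C = (14.25·1.898 + 0.036·2.33) / 14.29 = 1.899 mg/L.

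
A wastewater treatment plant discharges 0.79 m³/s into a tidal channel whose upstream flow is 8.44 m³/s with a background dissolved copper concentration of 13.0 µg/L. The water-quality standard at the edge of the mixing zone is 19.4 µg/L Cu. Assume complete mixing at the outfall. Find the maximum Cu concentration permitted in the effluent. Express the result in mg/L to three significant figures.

13.0 µg/L = 0.013 mg/L.
19.4 µg/L = 0.0194 mg/L.
Mass balance: 0.0194·9.23 = 0.79·Cₑ + 8.44·0.013.
Cₑ = (0.1791 − 0.1097) / 0.79 = 0.08777 mg/L.

0.0878 mg/L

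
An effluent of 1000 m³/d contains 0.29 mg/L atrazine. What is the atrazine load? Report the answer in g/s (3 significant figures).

0.00336 g/s

1000 m³/d = 0.01157 m³/s.
Mass flux = Q·C = 0.01157 m³/s × 0.29 g/m³ = 0.003356 g/s.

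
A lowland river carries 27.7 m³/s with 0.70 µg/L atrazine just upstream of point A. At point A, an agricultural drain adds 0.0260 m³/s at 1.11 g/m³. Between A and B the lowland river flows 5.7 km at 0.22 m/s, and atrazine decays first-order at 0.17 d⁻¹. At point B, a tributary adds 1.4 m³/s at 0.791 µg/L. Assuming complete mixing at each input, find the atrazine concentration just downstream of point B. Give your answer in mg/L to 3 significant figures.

0.70 µg/L = 0.0007 mg/L.
After input A: C = (27.7·0.0007 + 0.026·1.11) / 27.73 = 0.00174 mg/L.
Over the 5.7 km reach to input B (t = 2.591e+04 s = 0.2999 d), decay gives C = 0.00174·exp(−0.17·0.2999) = 0.001654 mg/L.
0.791 µg/L = 0.000791 mg/L.
After input B: C = (27.73·0.001654 + 1.4·0.000791) / 29.13 = 0.001612 mg/L.

0.00161 mg/L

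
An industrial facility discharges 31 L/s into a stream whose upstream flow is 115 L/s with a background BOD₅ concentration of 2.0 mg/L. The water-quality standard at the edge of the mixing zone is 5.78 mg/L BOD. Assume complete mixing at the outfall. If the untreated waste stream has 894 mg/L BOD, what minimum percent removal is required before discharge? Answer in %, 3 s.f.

97.8 %

31 L/s = 0.031 m³/s.
115 L/s = 0.115 m³/s.
Mass balance: 5.78·0.146 = 0.031·Cₑ + 0.115·2.
Cₑ = (0.8439 − 0.23) / 0.031 = 19.8 mg/L.
Required removal = 1 − 19.8/894 = 97.78 %.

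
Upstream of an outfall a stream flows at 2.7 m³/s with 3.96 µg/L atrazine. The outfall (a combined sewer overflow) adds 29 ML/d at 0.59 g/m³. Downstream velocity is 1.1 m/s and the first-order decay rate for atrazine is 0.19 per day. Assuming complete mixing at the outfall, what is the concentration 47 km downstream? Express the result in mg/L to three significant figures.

0.0626 mg/L

29 ML/d = 0.3356 m³/s.
3.96 µg/L = 0.00396 mg/L.
After complete mixing, C₀ = (0.3356·0.59 + 2.7·0.00396) / 3.036 = 0.06876 mg/L.
Travel time t = 4.7e+04 m / 1.1 m/s = 4.273e+04 s = 0.4945 d.
C = 0.06876·exp(−0.19·0.4945) = 0.06876·0.9103 = 0.06259 mg/L.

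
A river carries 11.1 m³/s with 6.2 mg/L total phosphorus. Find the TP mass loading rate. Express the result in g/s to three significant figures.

Mass flux = Q·C = 11.1 m³/s × 6.2 g/m³ = 68.82 g/s.

68.8 g/s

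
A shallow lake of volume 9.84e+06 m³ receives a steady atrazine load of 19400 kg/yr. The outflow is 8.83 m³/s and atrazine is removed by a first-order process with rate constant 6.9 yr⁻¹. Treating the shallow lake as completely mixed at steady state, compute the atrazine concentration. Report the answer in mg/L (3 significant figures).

0.0560 mg/L

Outflow Q = 8.83 m³/s × 3.156e+07 s/yr = 2.787e+08 m³/yr.
Steady-state CSTR mass balance: W = Q·C + k·V·C, so C = W/(Q + kV).
Q + kV = 2.787e+08 + 6.9·9.84e+06 = 3.465e+08 m³/yr.
C = 19400/3.465e+08 = 5.598e-05 kg/m³ = 0.05598 mg/L.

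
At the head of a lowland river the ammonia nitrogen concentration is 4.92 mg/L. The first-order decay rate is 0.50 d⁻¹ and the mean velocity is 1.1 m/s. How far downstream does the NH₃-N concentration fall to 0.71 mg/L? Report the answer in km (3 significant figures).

From C = C₀·e^(−kt), t = ln(C₀/C)/k = ln(4.92/0.71)/0.50 = 1.936/0.50 = 3.872 d.
Distance = v·t = 1.1 m/s × 3.345e+05 s = 3.68e+05 m = 368 km.

368 km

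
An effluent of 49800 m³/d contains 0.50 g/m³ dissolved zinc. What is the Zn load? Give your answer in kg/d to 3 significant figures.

49800 m³/d = 0.5764 m³/s.
Mass flux = Q·C = 0.5764 m³/s × 0.5 g/m³ = 0.2882 g/s.
= 0.2882 g/s × 86.4 = 24.9 kg/d.

24.9 kg/d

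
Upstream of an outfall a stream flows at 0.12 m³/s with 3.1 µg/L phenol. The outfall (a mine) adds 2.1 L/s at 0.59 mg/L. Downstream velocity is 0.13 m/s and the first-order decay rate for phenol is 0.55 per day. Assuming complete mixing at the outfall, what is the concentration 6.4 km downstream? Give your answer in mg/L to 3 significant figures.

2.1 L/s = 0.0021 m³/s.
3.1 µg/L = 0.0031 mg/L.
After complete mixing, C₀ = (0.0021·0.59 + 0.12·0.0031) / 0.1221 = 0.01319 mg/L.
Travel time t = 6400 m / 0.13 m/s = 4.923e+04 s = 0.5698 d.
C = 0.01319·exp(−0.55·0.5698) = 0.01319·0.731 = 0.009644 mg/L.

0.00964 mg/L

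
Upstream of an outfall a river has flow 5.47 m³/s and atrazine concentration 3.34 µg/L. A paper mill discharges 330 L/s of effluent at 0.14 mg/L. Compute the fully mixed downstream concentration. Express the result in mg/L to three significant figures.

330 L/s = 0.33 m³/s.
3.34 µg/L = 0.00334 mg/L.
By mass balance at complete mixing, C = (0.33·0.14 + 5.47·0.00334) / (0.33 + 5.47) = 0.06447/5.8 = 0.01112 mg/L.

0.0111 mg/L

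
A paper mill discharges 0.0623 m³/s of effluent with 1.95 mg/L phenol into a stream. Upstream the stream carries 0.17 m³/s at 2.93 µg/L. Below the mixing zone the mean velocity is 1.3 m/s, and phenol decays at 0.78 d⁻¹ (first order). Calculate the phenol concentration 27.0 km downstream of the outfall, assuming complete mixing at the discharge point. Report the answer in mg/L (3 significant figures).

2.93 µg/L = 0.00293 mg/L.
After complete mixing, C₀ = (0.0623·1.95 + 0.17·0.00293) / 0.2323 = 0.5251 mg/L.
Travel time t = 2.7e+04 m / 1.3 m/s = 2.077e+04 s = 0.2404 d.
C = 0.5251·exp(−0.78·0.2404) = 0.5251·0.829 = 0.4353 mg/L.

0.435 mg/L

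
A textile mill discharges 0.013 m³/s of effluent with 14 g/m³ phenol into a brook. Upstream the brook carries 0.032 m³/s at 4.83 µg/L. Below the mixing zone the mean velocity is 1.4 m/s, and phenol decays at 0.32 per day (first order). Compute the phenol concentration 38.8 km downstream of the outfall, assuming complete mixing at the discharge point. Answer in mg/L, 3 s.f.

3.65 mg/L

4.83 µg/L = 0.00483 mg/L.
After complete mixing, C₀ = (0.013·14 + 0.032·0.00483) / 0.045 = 4.048 mg/L.
Travel time t = 3.88e+04 m / 1.4 m/s = 2.771e+04 s = 0.3208 d.
C = 4.048·exp(−0.32·0.3208) = 4.048·0.9024 = 3.653 mg/L.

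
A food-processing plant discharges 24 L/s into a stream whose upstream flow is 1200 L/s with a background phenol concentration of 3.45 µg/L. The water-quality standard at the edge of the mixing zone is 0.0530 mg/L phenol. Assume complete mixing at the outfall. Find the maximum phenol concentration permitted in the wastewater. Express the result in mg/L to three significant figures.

2.53 mg/L

24 L/s = 0.024 m³/s.
1200 L/s = 1.2 m³/s.
3.45 µg/L = 0.00345 mg/L.
Mass balance: 0.053·1.224 = 0.024·Cₑ + 1.2·0.00345.
Cₑ = (0.06487 − 0.00414) / 0.024 = 2.53 mg/L.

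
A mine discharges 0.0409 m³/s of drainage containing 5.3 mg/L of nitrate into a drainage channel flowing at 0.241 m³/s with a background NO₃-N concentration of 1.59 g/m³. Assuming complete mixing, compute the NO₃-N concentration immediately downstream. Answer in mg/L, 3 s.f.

2.13 mg/L

By mass balance at complete mixing, C = (0.0409·5.3 + 0.241·1.59) / (0.0409 + 0.241) = 0.6/0.2819 = 2.128 mg/L.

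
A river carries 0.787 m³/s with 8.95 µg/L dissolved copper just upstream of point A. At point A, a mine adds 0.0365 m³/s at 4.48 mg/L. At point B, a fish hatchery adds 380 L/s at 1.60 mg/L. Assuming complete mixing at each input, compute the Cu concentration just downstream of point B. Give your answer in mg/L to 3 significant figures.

8.95 µg/L = 0.00895 mg/L.
After input A: C = (0.787·0.00895 + 0.0365·4.48) / 0.8235 = 0.2071 mg/L.
380 L/s = 0.38 m³/s.
After input B: C = (0.8235·0.2071 + 0.38·1.6) / 1.204 = 0.6469 mg/L.

0.647 mg/L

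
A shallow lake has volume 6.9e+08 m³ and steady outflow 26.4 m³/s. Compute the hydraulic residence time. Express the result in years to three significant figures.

0.828 yr

Q = 26.4 m³/s × 3.156e+07 s/yr = 8.331e+08 m³/yr.
Hydraulic residence time τ = V/Q = 6.9e+08/8.331e+08 = 0.8282 yr.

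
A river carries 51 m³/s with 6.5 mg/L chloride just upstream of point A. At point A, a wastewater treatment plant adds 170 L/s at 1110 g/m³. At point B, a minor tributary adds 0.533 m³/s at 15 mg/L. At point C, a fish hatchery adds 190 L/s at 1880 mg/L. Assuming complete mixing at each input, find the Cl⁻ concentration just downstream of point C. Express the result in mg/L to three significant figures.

170 L/s = 0.17 m³/s.
After input A: C = (51·6.5 + 0.17·1110) / 51.17 = 10.17 mg/L.
After input B: C = (51.17·10.17 + 0.533·15) / 51.7 = 10.22 mg/L.
190 L/s = 0.19 m³/s.
After input C: C = (51.7·10.22 + 0.19·1880) / 51.89 = 17.06 mg/L.

17.1 mg/L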